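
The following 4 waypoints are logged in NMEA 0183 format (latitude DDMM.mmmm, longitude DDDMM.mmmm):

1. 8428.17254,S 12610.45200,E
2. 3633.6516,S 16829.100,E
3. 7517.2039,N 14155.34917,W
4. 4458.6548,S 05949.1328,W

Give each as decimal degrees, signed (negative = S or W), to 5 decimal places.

1. -84.46954, 126.17420
2. -36.56086, 168.48500
3. 75.28673, -141.92249
4. -44.97758, -59.81888

Point 1:
  φ: degrees = first 2 digits = 84, minutes = 28.17254; 84 + 28.17254/60 = 84.469542
  S ⇒ negate
  Lon: split at 3 digits → 126° and 10.452′; 126 + 10.452/60 = 126.174200
  E → positive
Point 2:
  Lat: degrees = first 2 digits = 36, minutes = 33.6516; 36 + 33.6516/60 = 36.560860
  S → negative
  Lon: split at 3 digits → 168° and 29.1′; 168 + 29.1/60 = 168.485000
  E ⇒ keep positive
Point 3:
  Lat: degrees = first 2 digits = 75, minutes = 17.2039; 75 + 17.2039/60 = 75.286732
  N → positive
  λ: degrees = first 3 digits = 141, minutes = 55.34917; 141 + 55.34917/60 = 141.922486
  W → negative
Point 4:
  φ: split at 2 digits → 44° and 58.6548′; 44 + 58.6548/60 = 44.977580
  S → negative
  λ: degrees = first 3 digits = 59, minutes = 49.1328; 59 + 49.1328/60 = 59.818880
  W → negative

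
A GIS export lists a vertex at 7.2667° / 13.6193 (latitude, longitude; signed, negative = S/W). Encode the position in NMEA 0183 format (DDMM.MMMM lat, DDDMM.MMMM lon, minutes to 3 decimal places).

0716.002,N / 01337.158,E

Lat: fractional part 0.266700 → 16.00200 minutes
λ: minutes = (13.619300 − 13) × 60 = 37.15800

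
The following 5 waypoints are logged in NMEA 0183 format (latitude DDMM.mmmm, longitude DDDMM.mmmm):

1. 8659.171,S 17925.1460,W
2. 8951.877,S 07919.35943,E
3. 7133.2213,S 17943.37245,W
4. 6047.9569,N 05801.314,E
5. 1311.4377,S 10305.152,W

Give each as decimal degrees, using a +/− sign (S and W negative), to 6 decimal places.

1. -86.986183, -179.419100
2. -89.864617, 79.322657
3. -71.553688, -179.722874
4. 60.799282, 58.021900
5. -13.190628, -103.085867

Point 1:
  φ: split at 2 digits → 86° and 59.171′; 86 + 59.171/60 = 86.9861833
  S ⇒ negate
  Longitude: split at 3 digits → 179° and 25.146′; 179 + 25.146/60 = 179.4191000
  hemisphere W, so the sign is −
Point 2:
  φ: degrees = first 2 digits = 89, minutes = 51.877; 89 + 51.877/60 = 89.8646167
  hemisphere S, so the sign is −
  Longitude: degrees = first 3 digits = 79, minutes = 19.35943; 79 + 19.35943/60 = 79.3226572
  E ⇒ keep positive
Point 3:
  Latitude: split at 2 digits → 71° and 33.2213′; 71 + 33.2213/60 = 71.5536883
  hemisphere S, so the sign is −
  λ: degrees = first 3 digits = 179, minutes = 43.37245; 179 + 43.37245/60 = 179.7228742
  W ⇒ negate
Point 4:
  Latitude: split at 2 digits → 60° and 47.9569′; 60 + 47.9569/60 = 60.7992817
  N → positive
  Lon: split at 3 digits → 058° and 1.314′; 58 + 1.314/60 = 58.0219000
  E ⇒ keep positive
Point 5:
  Latitude: degrees = first 2 digits = 13, minutes = 11.4377; 13 + 11.4377/60 = 13.1906283
  hemisphere S, so the sign is −
  λ: split at 3 digits → 103° and 5.152′; 103 + 5.152/60 = 103.0858667
  hemisphere W, so the sign is −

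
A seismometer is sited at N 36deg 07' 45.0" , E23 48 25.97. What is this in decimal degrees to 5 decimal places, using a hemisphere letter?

36.12917° N, 23.80721° E

Latitude: 36° + 7/60 + 45/3600 = 36 + 0.116667 + 0.012500 = 36.129167
Lon: 23° + 48/60 + 25.97/3600 = 23 + 0.800000 + 0.007214 = 23.807214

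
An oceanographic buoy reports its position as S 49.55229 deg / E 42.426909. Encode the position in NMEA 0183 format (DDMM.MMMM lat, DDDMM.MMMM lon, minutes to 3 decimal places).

4933.137,S / 04225.615,E

Lat: 49° + 0.552290 × 60 = 49° 33.13740′
Lon: fractional part 0.426909 → 25.61454 minutes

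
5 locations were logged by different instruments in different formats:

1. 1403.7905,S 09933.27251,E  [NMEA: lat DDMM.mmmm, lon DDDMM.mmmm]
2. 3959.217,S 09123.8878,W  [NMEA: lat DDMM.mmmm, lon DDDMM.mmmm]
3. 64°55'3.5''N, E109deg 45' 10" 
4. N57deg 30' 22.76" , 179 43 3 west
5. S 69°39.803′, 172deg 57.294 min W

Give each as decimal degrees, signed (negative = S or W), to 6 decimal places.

Point 1:
  Lat: split at 2 digits → 14° and 3.7905′; 14 + 3.7905/60 = 14.0631750
  S ⇒ negate
  Lon: split at 3 digits → 099° and 33.27251′; 99 + 33.27251/60 = 99.5545418
  E ⇒ keep positive
Point 2:
  Lat: degrees = first 2 digits = 39, minutes = 59.217; 39 + 59.217/60 = 39.9869500
  S ⇒ negate
  λ: degrees = first 3 digits = 91, minutes = 23.8878; 91 + 23.8878/60 = 91.3981300
  W → negative
Point 3:
  Lat: 64° + 55/60 + 3.5/3600 = 64 + 0.916667 + 0.000972 = 64.9176389
  N → positive
  Lon: 45′ + 10″ = 45.16667′; 109 + 45.16667/60 = 109.7527778
  E → positive
Point 4:
  φ: 57 + 30/60 + 22.76/3600 = 57.5063222
  N ⇒ keep positive
  Lon: 179 + 43/60 + 3/3600 = 179.7175000
  hemisphere W, so the sign is −
Point 5:
  Lat: 39.803′ = 0.663383°; total 69.6633833
  S ⇒ negate
  Lon: 172 + 57.294/60 = 172.9549000
  hemisphere W, so the sign is −

1. -14.063175, 99.554542
2. -39.986950, -91.398130
3. 64.917639, 109.752778
4. 57.506322, -179.717500
5. -69.663383, -172.954900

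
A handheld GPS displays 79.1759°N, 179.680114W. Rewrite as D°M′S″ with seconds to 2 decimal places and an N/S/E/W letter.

79°10′33.24″ N, 179°40′48.41″ W

Lat: 0.175900 × 60 = 10.55400′ → 10′, remainder × 60 = 33.2400″
Longitude: whole degrees 179; 40.80684′ → 40′ and 48.4104″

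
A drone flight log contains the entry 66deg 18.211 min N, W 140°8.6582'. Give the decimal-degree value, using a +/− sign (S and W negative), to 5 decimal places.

66.30352, -140.14430

φ: 18.211′ = 0.303517°; total 66.303517
N ⇒ keep positive
Longitude: 8.6582′ = 0.144303°; total 140.144303
W ⇒ negate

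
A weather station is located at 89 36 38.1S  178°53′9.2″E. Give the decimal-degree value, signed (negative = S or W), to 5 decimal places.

-89.61058, 178.88589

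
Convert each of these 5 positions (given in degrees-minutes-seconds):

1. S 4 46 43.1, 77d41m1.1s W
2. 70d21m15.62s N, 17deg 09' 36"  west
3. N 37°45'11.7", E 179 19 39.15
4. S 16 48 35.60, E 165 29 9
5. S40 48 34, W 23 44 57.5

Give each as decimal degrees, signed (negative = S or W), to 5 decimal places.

Point 1:
  Lat: 4 + 46/60 + 43.1/3600 = 4.778639
  hemisphere S, so the sign is −
  Lon: 41′ + 1.1″ = 41.01833′; 77 + 41.01833/60 = 77.683639
  W ⇒ negate
Point 2:
  φ: 70° + 21/60 + 15.62/3600 = 70 + 0.350000 + 0.004339 = 70.354339
  N ⇒ keep positive
  λ: 17 + 9/60 + 36/3600 = 17.160000
  hemisphere W, so the sign is −
Point 3:
  Latitude: 45′ + 11.7″ = 45.19500′; 37 + 45.19500/60 = 37.753250
  N → positive
  λ: 19′ + 39.15″ = 19.65250′; 179 + 19.65250/60 = 179.327542
  E → positive
Point 4:
  φ: 48′ + 35.6″ = 48.59333′; 16 + 48.59333/60 = 16.809889
  hemisphere S, so the sign is −
  Lon: 29′ + 9″ = 29.15000′; 165 + 29.15000/60 = 165.485833
  E ⇒ keep positive
Point 5:
  Latitude: 40° + 48/60 + 34/3600 = 40 + 0.800000 + 0.009444 = 40.809444
  S → negative
  Longitude: 44′ + 57.5″ = 44.95833′; 23 + 44.95833/60 = 23.749306
  W ⇒ negate

1. -4.77864, -77.68364
2. 70.35434, -17.16000
3. 37.75325, 179.32754
4. -16.80989, 165.48583
5. -40.80944, -23.74931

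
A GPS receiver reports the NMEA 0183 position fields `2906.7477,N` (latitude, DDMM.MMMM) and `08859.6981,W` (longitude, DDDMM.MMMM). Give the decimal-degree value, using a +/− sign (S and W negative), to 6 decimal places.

29.112462, -88.994968

φ: split at 2 digits → 29° and 6.7477′; 29 + 6.7477/60 = 29.1124617
N → positive
Lon: degrees = first 3 digits = 88, minutes = 59.6981; 88 + 59.6981/60 = 88.9949683
hemisphere W, so the sign is −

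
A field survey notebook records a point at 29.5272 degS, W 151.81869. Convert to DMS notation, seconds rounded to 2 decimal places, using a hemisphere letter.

Latitude: 0.527200 × 60 = 31.63200′ → 31′, remainder × 60 = 37.9200″
λ: whole degrees 151; 49.12140′ → 49′ and 7.2840″

29°31′37.92″ S, 151°49′7.28″ W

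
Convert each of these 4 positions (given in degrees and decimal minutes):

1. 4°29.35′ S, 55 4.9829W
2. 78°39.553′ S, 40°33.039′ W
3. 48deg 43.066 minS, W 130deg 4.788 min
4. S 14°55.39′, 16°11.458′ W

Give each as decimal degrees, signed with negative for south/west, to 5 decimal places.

1. -4.48917, -55.08305
2. -78.65922, -40.55065
3. -48.71777, -130.07980
4. -14.92317, -16.19097

Point 1:
  φ: 29.35′ = 0.489167°; total 4.489167
  S ⇒ negate
  Lon: 55 + 4.9829/60 = 55.083048
  hemisphere W, so the sign is −
Point 2:
  φ: 39.553′ = 0.659217°; total 78.659217
  hemisphere S, so the sign is −
  λ: 33.039′ = 0.550650°; total 40.550650
  W ⇒ negate
Point 3:
  φ: 48 + 43.066/60 = 48.717767
  S → negative
  Lon: 4.788′ = 0.079800°; total 130.079800
  hemisphere W, so the sign is −
Point 4:
  φ: 14 + 55.39/60 = 14.923167
  hemisphere S, so the sign is −
  Longitude: 16 + 11.458/60 = 16.190967
  W → negative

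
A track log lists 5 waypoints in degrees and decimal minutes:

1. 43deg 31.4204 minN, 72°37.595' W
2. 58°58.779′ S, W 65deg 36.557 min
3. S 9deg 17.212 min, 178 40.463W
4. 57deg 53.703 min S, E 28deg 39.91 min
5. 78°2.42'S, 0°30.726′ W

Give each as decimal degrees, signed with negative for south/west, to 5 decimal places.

Point 1:
  Latitude: 31.4204′ = 0.523673°; total 43.523673
  N ⇒ keep positive
  Longitude: 72 + 37.595/60 = 72.626583
  hemisphere W, so the sign is −
Point 2:
  Latitude: 58 + 58.779/60 = 58.979650
  S ⇒ negate
  λ: 36.557′ = 0.609283°; total 65.609283
  hemisphere W, so the sign is −
Point 3:
  Latitude: 17.212′ = 0.286867°; total 9.286867
  hemisphere S, so the sign is −
  λ: 178 + 40.463/60 = 178.674383
  W ⇒ negate
Point 4:
  Latitude: 57 + 53.703/60 = 57.895050
  S ⇒ negate
  Lon: 28 + 39.91/60 = 28.665167
  E ⇒ keep positive
Point 5:
  Lat: 2.42′ = 0.040333°; total 78.040333
  S → negative
  λ: 30.726′ = 0.512100°; total 0.512100
  hemisphere W, so the sign is −

1. 43.52367, -72.62658
2. -58.97965, -65.60928
3. -9.28687, -178.67438
4. -57.89505, 28.66517
5. -78.04033, -0.51210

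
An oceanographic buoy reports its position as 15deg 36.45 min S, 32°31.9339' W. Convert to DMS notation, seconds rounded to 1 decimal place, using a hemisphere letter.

Latitude: 36.45000′ → 36′ and 0.45000 × 60 = 27.000″
Longitude: fractional minutes 0.93390 × 60 = 56.034″

15°36′27.0″ S, 32°31′56.0″ W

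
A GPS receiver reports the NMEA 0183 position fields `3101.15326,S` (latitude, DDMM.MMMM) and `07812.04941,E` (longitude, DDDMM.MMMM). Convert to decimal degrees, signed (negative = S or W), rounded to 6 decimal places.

Lat: split at 2 digits → 31° and 1.15326′; 31 + 1.15326/60 = 31.0192210
S → negative
Longitude: degrees = first 3 digits = 78, minutes = 12.04941; 78 + 12.04941/60 = 78.2008235
E ⇒ keep positive

-31.019221, 78.200824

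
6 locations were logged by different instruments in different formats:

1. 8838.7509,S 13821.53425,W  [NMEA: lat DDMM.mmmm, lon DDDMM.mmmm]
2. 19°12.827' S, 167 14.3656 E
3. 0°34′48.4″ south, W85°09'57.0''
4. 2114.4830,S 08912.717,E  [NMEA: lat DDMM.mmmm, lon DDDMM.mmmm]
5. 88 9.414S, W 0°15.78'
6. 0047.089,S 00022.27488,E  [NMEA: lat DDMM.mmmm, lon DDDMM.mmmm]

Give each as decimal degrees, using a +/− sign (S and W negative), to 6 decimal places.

1. -88.645848, -138.358904
2. -19.213783, 167.239427
3. -0.580111, -85.165833
4. -21.241383, 89.211950
5. -88.156900, -0.263000
6. -0.784817, 0.371248

Point 1:
  φ: degrees = first 2 digits = 88, minutes = 38.7509; 88 + 38.7509/60 = 88.6458483
  hemisphere S, so the sign is −
  Lon: split at 3 digits → 138° and 21.53425′; 138 + 21.53425/60 = 138.3589042
  W ⇒ negate
Point 2:
  φ: 19 + 12.827/60 = 19.2137833
  S ⇒ negate
  Lon: 167 + 14.3656/60 = 167.2394267
  E ⇒ keep positive
Point 3:
  φ: 34′ + 48.4″ = 34.80667′; 0 + 34.80667/60 = 0.5801111
  hemisphere S, so the sign is −
  Longitude: 85° + 9/60 + 57/3600 = 85 + 0.150000 + 0.015833 = 85.1658333
  hemisphere W, so the sign is −
Point 4:
  φ: split at 2 digits → 21° and 14.483′; 21 + 14.483/60 = 21.2413833
  S ⇒ negate
  Longitude: degrees = first 3 digits = 89, minutes = 12.717; 89 + 12.717/60 = 89.2119500
  E ⇒ keep positive
Point 5:
  φ: 88 + 9.414/60 = 88.1569000
  S → negative
  Lon: 15.78′ = 0.263000°; total 0.2630000
  W → negative
Point 6:
  Lat: split at 2 digits → 00° and 47.089′; 0 + 47.089/60 = 0.7848167
  S → negative
  Lon: degrees = first 3 digits = 0, minutes = 22.27488; 0 + 22.27488/60 = 0.3712480
  E ⇒ keep positive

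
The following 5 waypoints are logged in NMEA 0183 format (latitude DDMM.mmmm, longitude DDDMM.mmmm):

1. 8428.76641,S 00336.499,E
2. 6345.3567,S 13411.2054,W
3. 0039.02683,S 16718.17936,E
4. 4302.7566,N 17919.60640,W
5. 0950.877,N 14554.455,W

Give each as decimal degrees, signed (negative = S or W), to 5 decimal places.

1. -84.47944, 3.60832
2. -63.75595, -134.18676
3. -0.65045, 167.30299
4. 43.04594, -179.32677
5. 9.84795, -145.90758

Point 1:
  Lat: split at 2 digits → 84° and 28.76641′; 84 + 28.76641/60 = 84.479440
  hemisphere S, so the sign is −
  Lon: degrees = first 3 digits = 3, minutes = 36.499; 3 + 36.499/60 = 3.608317
  E → positive
Point 2:
  Lat: degrees = first 2 digits = 63, minutes = 45.3567; 63 + 45.3567/60 = 63.755945
  S → negative
  Longitude: split at 3 digits → 134° and 11.2054′; 134 + 11.2054/60 = 134.186757
  W ⇒ negate
Point 3:
  Lat: split at 2 digits → 00° and 39.02683′; 0 + 39.02683/60 = 0.650447
  hemisphere S, so the sign is −
  λ: degrees = first 3 digits = 167, minutes = 18.17936; 167 + 18.17936/60 = 167.302989
  E → positive
Point 4:
  φ: degrees = first 2 digits = 43, minutes = 2.7566; 43 + 2.7566/60 = 43.045943
  N → positive
  Longitude: degrees = first 3 digits = 179, minutes = 19.6064; 179 + 19.6064/60 = 179.326773
  W ⇒ negate
Point 5:
  Latitude: split at 2 digits → 09° and 50.877′; 9 + 50.877/60 = 9.847950
  N → positive
  λ: split at 3 digits → 145° and 54.455′; 145 + 54.455/60 = 145.907583
  hemisphere W, so the sign is −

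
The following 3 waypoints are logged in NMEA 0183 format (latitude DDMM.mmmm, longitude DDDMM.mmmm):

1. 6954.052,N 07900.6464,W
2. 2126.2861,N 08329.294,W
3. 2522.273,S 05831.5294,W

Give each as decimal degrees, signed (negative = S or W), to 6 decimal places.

1. 69.900867, -79.010773
2. 21.438102, -83.488233
3. -25.371217, -58.525490

Point 1:
  Latitude: split at 2 digits → 69° and 54.052′; 69 + 54.052/60 = 69.9008667
  N → positive
  Longitude: split at 3 digits → 079° and 0.6464′; 79 + 0.6464/60 = 79.0107733
  W → negative
Point 2:
  φ: split at 2 digits → 21° and 26.2861′; 21 + 26.2861/60 = 21.4381017
  N → positive
  λ: split at 3 digits → 083° and 29.294′; 83 + 29.294/60 = 83.4882333
  hemisphere W, so the sign is −
Point 3:
  Latitude: degrees = first 2 digits = 25, minutes = 22.273; 25 + 22.273/60 = 25.3712167
  S ⇒ negate
  Lon: split at 3 digits → 058° and 31.5294′; 58 + 31.5294/60 = 58.5254900
  W → negative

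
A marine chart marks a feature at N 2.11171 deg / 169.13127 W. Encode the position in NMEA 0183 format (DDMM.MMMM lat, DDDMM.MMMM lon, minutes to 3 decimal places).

0206.703,N / 16907.876,W

Lat: minutes = (2.111710 − 2) × 60 = 6.70260
Lon: fractional part 0.131270 → 7.87620 minutes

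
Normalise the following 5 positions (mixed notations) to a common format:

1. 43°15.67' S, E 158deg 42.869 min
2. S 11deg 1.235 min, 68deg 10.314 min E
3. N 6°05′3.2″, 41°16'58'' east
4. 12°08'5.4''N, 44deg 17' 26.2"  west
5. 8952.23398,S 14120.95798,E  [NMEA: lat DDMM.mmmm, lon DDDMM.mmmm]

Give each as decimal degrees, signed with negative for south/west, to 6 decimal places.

Point 1:
  Lat: 15.67′ = 0.261167°; total 43.2611667
  hemisphere S, so the sign is −
  Lon: 158 + 42.869/60 = 158.7144833
  E → positive
Point 2:
  Latitude: 1.235′ = 0.020583°; total 11.0205833
  hemisphere S, so the sign is −
  Longitude: 68 + 10.314/60 = 68.1719000
  E → positive
Point 3:
  Latitude: 5′ + 3.2″ = 5.05333′; 6 + 5.05333/60 = 6.0842222
  N ⇒ keep positive
  Longitude: 41° + 16/60 + 58/3600 = 41 + 0.266667 + 0.016111 = 41.2827778
  E → positive
Point 4:
  Latitude: 12° + 8/60 + 5.4/3600 = 12 + 0.133333 + 0.001500 = 12.1348333
  N ⇒ keep positive
  λ: 44° + 17/60 + 26.2/3600 = 44 + 0.283333 + 0.007278 = 44.2906111
  W → negative
Point 5:
  Latitude: split at 2 digits → 89° and 52.23398′; 89 + 52.23398/60 = 89.8705663
  S → negative
  Longitude: split at 3 digits → 141° and 20.95798′; 141 + 20.95798/60 = 141.3492997
  E → positive

1. -43.261167, 158.714483
2. -11.020583, 68.171900
3. 6.084222, 41.282778
4. 12.134833, -44.290611
5. -89.870566, 141.349300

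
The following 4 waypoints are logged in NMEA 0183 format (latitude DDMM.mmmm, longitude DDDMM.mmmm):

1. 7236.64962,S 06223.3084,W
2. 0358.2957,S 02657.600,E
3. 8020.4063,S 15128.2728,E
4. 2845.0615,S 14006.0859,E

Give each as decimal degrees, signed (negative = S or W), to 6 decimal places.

1. -72.610827, -62.388473
2. -3.971595, 26.960000
3. -80.340105, 151.471213
4. -28.751025, 140.101432

Point 1:
  φ: split at 2 digits → 72° and 36.64962′; 72 + 36.64962/60 = 72.6108270
  hemisphere S, so the sign is −
  λ: split at 3 digits → 062° and 23.3084′; 62 + 23.3084/60 = 62.3884733
  W ⇒ negate
Point 2:
  φ: split at 2 digits → 03° and 58.2957′; 3 + 58.2957/60 = 3.9715950
  S ⇒ negate
  Lon: split at 3 digits → 026° and 57.6′; 26 + 57.6/60 = 26.9600000
  E → positive
Point 3:
  Latitude: degrees = first 2 digits = 80, minutes = 20.4063; 80 + 20.4063/60 = 80.3401050
  S ⇒ negate
  Lon: degrees = first 3 digits = 151, minutes = 28.2728; 151 + 28.2728/60 = 151.4712133
  E → positive
Point 4:
  φ: degrees = first 2 digits = 28, minutes = 45.0615; 28 + 45.0615/60 = 28.7510250
  S ⇒ negate
  Longitude: split at 3 digits → 140° and 6.0859′; 140 + 6.0859/60 = 140.1014317
  E → positive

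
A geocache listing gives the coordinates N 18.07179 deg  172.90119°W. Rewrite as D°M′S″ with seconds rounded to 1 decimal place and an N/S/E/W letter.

18°04′18.4″ N, 172°54′4.3″ W

φ: whole degrees 18; 4.30740′ → 4′ and 18.444″
Longitude: 0.901190 × 60 = 54.07140′ → 54′, remainder × 60 = 4.284″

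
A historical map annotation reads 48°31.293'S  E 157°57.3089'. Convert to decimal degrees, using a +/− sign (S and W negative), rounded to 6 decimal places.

-48.521550, 157.955148

Latitude: 31.293′ = 0.521550°; total 48.5215500
S → negative
Lon: 57.3089′ = 0.955148°; total 157.9551483
E → positive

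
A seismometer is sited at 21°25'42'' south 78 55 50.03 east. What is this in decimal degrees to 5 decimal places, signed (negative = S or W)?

-21.42833, 78.93056

Lat: 21° + 25/60 + 42/3600 = 21 + 0.416667 + 0.011667 = 21.428333
S ⇒ negate
λ: 78° + 55/60 + 50.03/3600 = 78 + 0.916667 + 0.013897 = 78.930564
E → positive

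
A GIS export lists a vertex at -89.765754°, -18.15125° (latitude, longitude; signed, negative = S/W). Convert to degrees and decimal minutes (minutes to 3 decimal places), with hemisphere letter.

89° 45.945′ S, 18° 9.075′ W

Latitude is negative → S; |value| = 89.765754
φ: minutes = (89.765754 − 89) × 60 = 45.94524
Longitude is negative → W; |value| = 18.151250
Lon: fractional part 0.151250 → 9.07500 minutes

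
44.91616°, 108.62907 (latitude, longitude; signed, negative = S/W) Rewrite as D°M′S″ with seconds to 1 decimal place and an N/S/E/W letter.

44°54′58.2″ N, 108°37′44.7″ E

φ: 0.916160° → 54.96960′; 0.96960 × 60 = 58.176″
Lon: whole degrees 108; 37.74420′ → 37′ and 44.652″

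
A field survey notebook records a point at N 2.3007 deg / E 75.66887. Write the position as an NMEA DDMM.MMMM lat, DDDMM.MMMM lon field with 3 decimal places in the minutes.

φ: 2° + 0.300700 × 60 = 2° 18.04200′
λ: fractional part 0.668870 → 40.13220 minutes

0218.042,N / 07540.132,E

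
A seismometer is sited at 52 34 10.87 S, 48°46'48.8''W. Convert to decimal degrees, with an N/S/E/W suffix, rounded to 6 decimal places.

Latitude: 34′ + 10.87″ = 34.18117′; 52 + 34.18117/60 = 52.5696861
Longitude: 48 + 46/60 + 48.8/3600 = 48.7802222

52.569686° S, 48.780222° W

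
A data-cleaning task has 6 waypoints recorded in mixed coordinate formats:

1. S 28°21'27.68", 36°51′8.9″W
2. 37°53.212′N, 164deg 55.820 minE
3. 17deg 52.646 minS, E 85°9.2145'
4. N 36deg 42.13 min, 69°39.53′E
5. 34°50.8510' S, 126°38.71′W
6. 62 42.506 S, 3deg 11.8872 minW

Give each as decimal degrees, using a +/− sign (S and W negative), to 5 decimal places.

Point 1:
  Lat: 28 + 21/60 + 27.68/3600 = 28.357689
  hemisphere S, so the sign is −
  λ: 36° + 51/60 + 8.9/3600 = 36 + 0.850000 + 0.002472 = 36.852472
  hemisphere W, so the sign is −
Point 2:
  Lat: 37 + 53.212/60 = 37.886867
  N ⇒ keep positive
  Lon: 164 + 55.82/60 = 164.930333
  E → positive
Point 3:
  φ: 52.646′ = 0.877433°; total 17.877433
  hemisphere S, so the sign is −
  λ: 9.2145′ = 0.153575°; total 85.153575
  E → positive
Point 4:
  Latitude: 36 + 42.13/60 = 36.702167
  N → positive
  Longitude: 39.53′ = 0.658833°; total 69.658833
  E → positive
Point 5:
  Lat: 50.851′ = 0.847517°; total 34.847517
  hemisphere S, so the sign is −
  Lon: 38.71′ = 0.645167°; total 126.645167
  hemisphere W, so the sign is −
Point 6:
  φ: 42.506′ = 0.708433°; total 62.708433
  S → negative
  Lon: 11.8872′ = 0.198120°; total 3.198120
  W → negative

1. -28.35769, -36.85247
2. 37.88687, 164.93033
3. -17.87743, 85.15358
4. 36.70217, 69.65883
5. -34.84752, -126.64517
6. -62.70843, -3.19812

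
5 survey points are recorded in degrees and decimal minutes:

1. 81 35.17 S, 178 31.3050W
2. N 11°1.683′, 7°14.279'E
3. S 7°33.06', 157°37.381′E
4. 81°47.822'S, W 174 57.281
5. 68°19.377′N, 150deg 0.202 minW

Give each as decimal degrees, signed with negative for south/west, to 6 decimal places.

Point 1:
  Latitude: 35.17′ = 0.586167°; total 81.5861667
  S → negative
  Longitude: 178 + 31.305/60 = 178.5217500
  W → negative
Point 2:
  φ: 1.683′ = 0.028050°; total 11.0280500
  N → positive
  Longitude: 14.279′ = 0.237983°; total 7.2379833
  E ⇒ keep positive
Point 3:
  Latitude: 33.06′ = 0.551000°; total 7.5510000
  S → negative
  Lon: 37.381′ = 0.623017°; total 157.6230167
  E ⇒ keep positive
Point 4:
  Lat: 81 + 47.822/60 = 81.7970333
  hemisphere S, so the sign is −
  λ: 57.281′ = 0.954683°; total 174.9546833
  hemisphere W, so the sign is −
Point 5:
  φ: 68 + 19.377/60 = 68.3229500
  N ⇒ keep positive
  Longitude: 0.202′ = 0.003367°; total 150.0033667
  W ⇒ negate

1. -81.586167, -178.521750
2. 11.028050, 7.237983
3. -7.551000, 157.623017
4. -81.797033, -174.954683
5. 68.322950, -150.003367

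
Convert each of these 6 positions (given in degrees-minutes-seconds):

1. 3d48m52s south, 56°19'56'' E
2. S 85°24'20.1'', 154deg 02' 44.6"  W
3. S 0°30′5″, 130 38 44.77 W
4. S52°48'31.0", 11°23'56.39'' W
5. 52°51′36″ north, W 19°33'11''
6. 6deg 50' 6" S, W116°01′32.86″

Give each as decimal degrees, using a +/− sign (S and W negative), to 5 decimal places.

Point 1:
  Latitude: 48′ + 52″ = 48.86667′; 3 + 48.86667/60 = 3.814444
  S → negative
  λ: 56 + 19/60 + 56/3600 = 56.332222
  E ⇒ keep positive
Point 2:
  Lat: 24′ + 20.1″ = 24.33500′; 85 + 24.33500/60 = 85.405583
  S → negative
  Lon: 154 + 2/60 + 44.6/3600 = 154.045722
  W ⇒ negate
Point 3:
  φ: 30′ + 5″ = 30.08333′; 0 + 30.08333/60 = 0.501389
  hemisphere S, so the sign is −
  Lon: 130° + 38/60 + 44.77/3600 = 130 + 0.633333 + 0.012436 = 130.645769
  hemisphere W, so the sign is −
Point 4:
  Lat: 48′ + 31″ = 48.51667′; 52 + 48.51667/60 = 52.808611
  hemisphere S, so the sign is −
  Longitude: 23′ + 56.39″ = 23.93983′; 11 + 23.93983/60 = 11.398997
  hemisphere W, so the sign is −
Point 5:
  Latitude: 51′ + 36″ = 51.60000′; 52 + 51.60000/60 = 52.860000
  N ⇒ keep positive
  λ: 19° + 33/60 + 11/3600 = 19 + 0.550000 + 0.003056 = 19.553056
  W → negative
Point 6:
  Latitude: 6° + 50/60 + 6/3600 = 6 + 0.833333 + 0.001667 = 6.835000
  S ⇒ negate
  Lon: 116 + 1/60 + 32.86/3600 = 116.025794
  hemisphere W, so the sign is −

1. -3.81444, 56.33222
2. -85.40558, -154.04572
3. -0.50139, -130.64577
4. -52.80861, -11.39900
5. 52.86000, -19.55306
6. -6.83500, -116.02579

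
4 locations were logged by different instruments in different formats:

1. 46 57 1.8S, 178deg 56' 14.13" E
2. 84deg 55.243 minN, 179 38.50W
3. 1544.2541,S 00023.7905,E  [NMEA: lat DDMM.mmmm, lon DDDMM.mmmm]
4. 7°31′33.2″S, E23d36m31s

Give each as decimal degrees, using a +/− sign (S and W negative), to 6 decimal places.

Point 1:
  Lat: 46° + 57/60 + 1.8/3600 = 46 + 0.950000 + 0.000500 = 46.9505000
  hemisphere S, so the sign is −
  Lon: 56′ + 14.13″ = 56.23550′; 178 + 56.23550/60 = 178.9372583
  E → positive
Point 2:
  Latitude: 84 + 55.243/60 = 84.9207167
  N ⇒ keep positive
  λ: 38.5′ = 0.641667°; total 179.6416667
  W ⇒ negate
Point 3:
  Latitude: degrees = first 2 digits = 15, minutes = 44.2541; 15 + 44.2541/60 = 15.7375683
  hemisphere S, so the sign is −
  λ: degrees = first 3 digits = 0, minutes = 23.7905; 0 + 23.7905/60 = 0.3965083
  E → positive
Point 4:
  φ: 7° + 31/60 + 33.2/3600 = 7 + 0.516667 + 0.009222 = 7.5258889
  S → negative
  Longitude: 23° + 36/60 + 31/3600 = 23 + 0.600000 + 0.008611 = 23.6086111
  E ⇒ keep positive

1. -46.950500, 178.937258
2. 84.920717, -179.641667
3. -15.737568, 0.396508
4. -7.525889, 23.608611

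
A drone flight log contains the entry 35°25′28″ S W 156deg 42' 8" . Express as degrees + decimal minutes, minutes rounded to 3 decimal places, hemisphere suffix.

Latitude: seconds/60 = 0.46667; minutes = 25 + 0.46667 = 25.46667
λ: seconds/60 = 0.13333; minutes = 42 + 0.13333 = 42.13333

35° 25.467′ S, 156° 42.133′ W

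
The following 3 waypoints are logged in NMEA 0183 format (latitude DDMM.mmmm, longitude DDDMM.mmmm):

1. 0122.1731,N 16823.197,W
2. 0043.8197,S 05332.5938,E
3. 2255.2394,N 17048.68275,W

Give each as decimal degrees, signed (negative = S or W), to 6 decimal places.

1. 1.369552, -168.386617
2. -0.730328, 53.543230
3. 22.920657, -170.811379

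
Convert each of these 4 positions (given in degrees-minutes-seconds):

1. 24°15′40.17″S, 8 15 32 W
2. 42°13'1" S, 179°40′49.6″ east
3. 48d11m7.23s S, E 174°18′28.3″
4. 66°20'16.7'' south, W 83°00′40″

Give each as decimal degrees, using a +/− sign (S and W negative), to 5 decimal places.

Point 1:
  Latitude: 24 + 15/60 + 40.17/3600 = 24.261158
  S ⇒ negate
  Longitude: 15′ + 32″ = 15.53333′; 8 + 15.53333/60 = 8.258889
  W → negative
Point 2:
  Lat: 42 + 13/60 + 1/3600 = 42.216944
  S ⇒ negate
  Longitude: 179° + 40/60 + 49.6/3600 = 179 + 0.666667 + 0.013778 = 179.680444
  E ⇒ keep positive
Point 3:
  φ: 48° + 11/60 + 7.23/3600 = 48 + 0.183333 + 0.002008 = 48.185342
  S → negative
  Longitude: 174 + 18/60 + 28.3/3600 = 174.307861
  E ⇒ keep positive
Point 4:
  Lat: 20′ + 16.7″ = 20.27833′; 66 + 20.27833/60 = 66.337972
  hemisphere S, so the sign is −
  Longitude: 0′ + 40″ = 0.66667′; 83 + 0.66667/60 = 83.011111
  W ⇒ negate

1. -24.26116, -8.25889
2. -42.21694, 179.68044
3. -48.18534, 174.30786
4. -66.33797, -83.01111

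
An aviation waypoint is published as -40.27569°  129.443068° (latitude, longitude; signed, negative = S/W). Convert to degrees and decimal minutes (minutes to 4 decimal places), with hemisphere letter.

40° 16.5414′ S, 129° 26.5841′ E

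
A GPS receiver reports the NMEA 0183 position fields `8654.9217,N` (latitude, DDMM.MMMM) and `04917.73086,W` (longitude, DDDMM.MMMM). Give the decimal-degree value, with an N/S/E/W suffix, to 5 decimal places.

Lat: split at 2 digits → 86° and 54.9217′; 86 + 54.9217/60 = 86.915362
Lon: split at 3 digits → 049° and 17.73086′; 49 + 17.73086/60 = 49.295514

86.91536° N, 49.29551° W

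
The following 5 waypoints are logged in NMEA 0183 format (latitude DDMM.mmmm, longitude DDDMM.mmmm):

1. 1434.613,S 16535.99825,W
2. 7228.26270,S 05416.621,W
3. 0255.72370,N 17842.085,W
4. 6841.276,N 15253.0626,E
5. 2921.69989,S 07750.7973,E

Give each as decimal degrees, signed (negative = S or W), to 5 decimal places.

1. -14.57688, -165.59997
2. -72.47105, -54.27702
3. 2.92873, -178.70142
4. 68.68793, 152.88438
5. -29.36166, 77.84662

Point 1:
  Latitude: split at 2 digits → 14° and 34.613′; 14 + 34.613/60 = 14.576883
  S ⇒ negate
  λ: degrees = first 3 digits = 165, minutes = 35.99825; 165 + 35.99825/60 = 165.599971
  W → negative
Point 2:
  Lat: degrees = first 2 digits = 72, minutes = 28.2627; 72 + 28.2627/60 = 72.471045
  S ⇒ negate
  Longitude: degrees = first 3 digits = 54, minutes = 16.621; 54 + 16.621/60 = 54.277017
  W ⇒ negate
Point 3:
  Latitude: degrees = first 2 digits = 2, minutes = 55.7237; 2 + 55.7237/60 = 2.928728
  N → positive
  Lon: split at 3 digits → 178° and 42.085′; 178 + 42.085/60 = 178.701417
  W → negative
Point 4:
  Latitude: split at 2 digits → 68° and 41.276′; 68 + 41.276/60 = 68.687933
  N ⇒ keep positive
  Lon: split at 3 digits → 152° and 53.0626′; 152 + 53.0626/60 = 152.884377
  E ⇒ keep positive
Point 5:
  Lat: split at 2 digits → 29° and 21.69989′; 29 + 21.69989/60 = 29.361665
  S ⇒ negate
  λ: split at 3 digits → 077° and 50.7973′; 77 + 50.7973/60 = 77.846622
  E ⇒ keep positive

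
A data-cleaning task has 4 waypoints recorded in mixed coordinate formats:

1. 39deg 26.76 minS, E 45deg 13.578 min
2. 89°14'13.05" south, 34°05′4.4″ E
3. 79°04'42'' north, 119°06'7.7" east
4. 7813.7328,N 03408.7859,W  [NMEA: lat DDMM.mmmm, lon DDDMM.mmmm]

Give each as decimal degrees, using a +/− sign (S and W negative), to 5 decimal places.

Point 1:
  Latitude: 39 + 26.76/60 = 39.446000
  S ⇒ negate
  λ: 45 + 13.578/60 = 45.226300
  E ⇒ keep positive
Point 2:
  Latitude: 89° + 14/60 + 13.05/3600 = 89 + 0.233333 + 0.003625 = 89.236958
  S → negative
  λ: 34 + 5/60 + 4.4/3600 = 34.084556
  E → positive
Point 3:
  Lat: 79° + 4/60 + 42/3600 = 79 + 0.066667 + 0.011667 = 79.078333
  N → positive
  Lon: 119° + 6/60 + 7.7/3600 = 119 + 0.100000 + 0.002139 = 119.102139
  E → positive
Point 4:
  φ: split at 2 digits → 78° and 13.7328′; 78 + 13.7328/60 = 78.228880
  N ⇒ keep positive
  Lon: degrees = first 3 digits = 34, minutes = 8.7859; 34 + 8.7859/60 = 34.146432
  hemisphere W, so the sign is −

1. -39.44600, 45.22630
2. -89.23696, 34.08456
3. 79.07833, 119.10214
4. 78.22888, -34.14643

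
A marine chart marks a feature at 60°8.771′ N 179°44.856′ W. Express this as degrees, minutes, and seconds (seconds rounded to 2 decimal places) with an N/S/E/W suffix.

60°08′46.26″ N, 179°44′51.36″ W

φ: 8.77100′ → 8′ and 0.77100 × 60 = 46.2600″
Longitude: 44.85600′ → 44′ and 0.85600 × 60 = 51.3600″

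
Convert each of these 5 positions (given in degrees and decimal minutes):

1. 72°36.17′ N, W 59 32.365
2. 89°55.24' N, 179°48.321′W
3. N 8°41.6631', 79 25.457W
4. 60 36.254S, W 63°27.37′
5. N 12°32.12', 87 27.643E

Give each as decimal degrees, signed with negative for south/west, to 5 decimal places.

Point 1:
  φ: 72 + 36.17/60 = 72.602833
  N → positive
  Lon: 59 + 32.365/60 = 59.539417
  W → negative
Point 2:
  Latitude: 55.24′ = 0.920667°; total 89.920667
  N → positive
  λ: 48.321′ = 0.805350°; total 179.805350
  hemisphere W, so the sign is −
Point 3:
  φ: 41.6631′ = 0.694385°; total 8.694385
  N → positive
  Longitude: 79 + 25.457/60 = 79.424283
  W ⇒ negate
Point 4:
  Lat: 60 + 36.254/60 = 60.604233
  S ⇒ negate
  Longitude: 63 + 27.37/60 = 63.456167
  hemisphere W, so the sign is −
Point 5:
  Lat: 32.12′ = 0.535333°; total 12.535333
  N → positive
  Longitude: 27.643′ = 0.460717°; total 87.460717
  E ⇒ keep positive

1. 72.60283, -59.53942
2. 89.92067, -179.80535
3. 8.69439, -79.42428
4. -60.60423, -63.45617
5. 12.53533, 87.46072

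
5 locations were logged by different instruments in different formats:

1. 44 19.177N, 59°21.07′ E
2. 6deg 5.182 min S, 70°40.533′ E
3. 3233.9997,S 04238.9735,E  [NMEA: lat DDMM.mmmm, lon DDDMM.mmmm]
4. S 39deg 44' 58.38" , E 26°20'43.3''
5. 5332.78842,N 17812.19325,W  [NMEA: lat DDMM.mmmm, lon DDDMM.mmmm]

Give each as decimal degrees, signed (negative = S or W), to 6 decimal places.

Point 1:
  φ: 19.177′ = 0.319617°; total 44.3196167
  N ⇒ keep positive
  Lon: 59 + 21.07/60 = 59.3511667
  E ⇒ keep positive
Point 2:
  Latitude: 5.182′ = 0.086367°; total 6.0863667
  hemisphere S, so the sign is −
  Lon: 40.533′ = 0.675550°; total 70.6755500
  E → positive
Point 3:
  Lat: split at 2 digits → 32° and 33.9997′; 32 + 33.9997/60 = 32.5666617
  hemisphere S, so the sign is −
  Lon: degrees = first 3 digits = 42, minutes = 38.9735; 42 + 38.9735/60 = 42.6495583
  E ⇒ keep positive
Point 4:
  Latitude: 44′ + 58.38″ = 44.97300′; 39 + 44.97300/60 = 39.7495500
  hemisphere S, so the sign is −
  Longitude: 26 + 20/60 + 43.3/3600 = 26.3453611
  E ⇒ keep positive
Point 5:
  φ: degrees = first 2 digits = 53, minutes = 32.78842; 53 + 32.78842/60 = 53.5464737
  N ⇒ keep positive
  Lon: degrees = first 3 digits = 178, minutes = 12.19325; 178 + 12.19325/60 = 178.2032208
  W → negative

1. 44.319617, 59.351167
2. -6.086367, 70.675550
3. -32.566662, 42.649558
4. -39.749550, 26.345361
5. 53.546474, -178.203221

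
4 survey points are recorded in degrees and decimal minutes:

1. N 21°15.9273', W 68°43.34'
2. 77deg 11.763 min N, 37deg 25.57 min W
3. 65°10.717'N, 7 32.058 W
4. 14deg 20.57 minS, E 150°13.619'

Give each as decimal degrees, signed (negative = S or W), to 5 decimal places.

Point 1:
  φ: 15.9273′ = 0.265455°; total 21.265455
  N ⇒ keep positive
  Longitude: 68 + 43.34/60 = 68.722333
  hemisphere W, so the sign is −
Point 2:
  Lat: 77 + 11.763/60 = 77.196050
  N → positive
  Longitude: 25.57′ = 0.426167°; total 37.426167
  hemisphere W, so the sign is −
Point 3:
  Lat: 65 + 10.717/60 = 65.178617
  N → positive
  Longitude: 7 + 32.058/60 = 7.534300
  W → negative
Point 4:
  Latitude: 14 + 20.57/60 = 14.342833
  S ⇒ negate
  Lon: 13.619′ = 0.226983°; total 150.226983
  E → positive

1. 21.26546, -68.72233
2. 77.19605, -37.42617
3. 65.17862, -7.53430
4. -14.34283, 150.22698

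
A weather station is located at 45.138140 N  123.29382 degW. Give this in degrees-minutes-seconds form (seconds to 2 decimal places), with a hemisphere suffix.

Latitude: 0.138140° → 8.28840′; 0.28840 × 60 = 17.3040″
λ: 0.293820° → 17.62920′; 0.62920 × 60 = 37.7520″

45°08′17.30″ N, 123°17′37.75″ W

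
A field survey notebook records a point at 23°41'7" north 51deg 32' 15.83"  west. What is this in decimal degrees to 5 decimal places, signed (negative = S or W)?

Latitude: 23° + 41/60 + 7/3600 = 23 + 0.683333 + 0.001944 = 23.685278
N ⇒ keep positive
λ: 51 + 32/60 + 15.83/3600 = 51.537731
W ⇒ negate

23.68528, -51.53773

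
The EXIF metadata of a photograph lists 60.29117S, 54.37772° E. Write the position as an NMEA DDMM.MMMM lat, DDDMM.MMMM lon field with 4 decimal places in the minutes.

6017.4702,S / 05422.6632,E

Latitude: 60° + 0.291170 × 60 = 60° 17.470200′
Lon: fractional part 0.377720 → 22.663200 minutes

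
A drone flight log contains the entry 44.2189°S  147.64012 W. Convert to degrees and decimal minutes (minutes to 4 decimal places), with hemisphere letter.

44° 13.1340′ S, 147° 38.4072′ W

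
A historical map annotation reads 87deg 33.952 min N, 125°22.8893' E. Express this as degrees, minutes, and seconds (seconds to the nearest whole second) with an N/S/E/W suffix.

87°33′57″ N, 125°22′53″ E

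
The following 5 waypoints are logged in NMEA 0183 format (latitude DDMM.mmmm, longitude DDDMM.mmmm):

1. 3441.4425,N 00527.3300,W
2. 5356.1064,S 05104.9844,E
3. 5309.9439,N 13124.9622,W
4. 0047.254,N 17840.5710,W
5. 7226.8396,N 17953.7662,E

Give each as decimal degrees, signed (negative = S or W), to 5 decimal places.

1. 34.69071, -5.45550
2. -53.93511, 51.08307
3. 53.16573, -131.41604
4. 0.78757, -178.67618
5. 72.44733, 179.89610

Point 1:
  φ: split at 2 digits → 34° and 41.4425′; 34 + 41.4425/60 = 34.690708
  N ⇒ keep positive
  Lon: split at 3 digits → 005° and 27.33′; 5 + 27.33/60 = 5.455500
  W ⇒ negate
Point 2:
  Latitude: split at 2 digits → 53° and 56.1064′; 53 + 56.1064/60 = 53.935107
  S ⇒ negate
  Longitude: split at 3 digits → 051° and 4.9844′; 51 + 4.9844/60 = 51.083073
  E → positive
Point 3:
  φ: split at 2 digits → 53° and 9.9439′; 53 + 9.9439/60 = 53.165732
  N → positive
  Lon: split at 3 digits → 131° and 24.9622′; 131 + 24.9622/60 = 131.416037
  hemisphere W, so the sign is −
Point 4:
  Latitude: degrees = first 2 digits = 0, minutes = 47.254; 0 + 47.254/60 = 0.787567
  N ⇒ keep positive
  Lon: degrees = first 3 digits = 178, minutes = 40.571; 178 + 40.571/60 = 178.676183
  W ⇒ negate
Point 5:
  Latitude: split at 2 digits → 72° and 26.8396′; 72 + 26.8396/60 = 72.447327
  N → positive
  Longitude: split at 3 digits → 179° and 53.7662′; 179 + 53.7662/60 = 179.896103
  E → positive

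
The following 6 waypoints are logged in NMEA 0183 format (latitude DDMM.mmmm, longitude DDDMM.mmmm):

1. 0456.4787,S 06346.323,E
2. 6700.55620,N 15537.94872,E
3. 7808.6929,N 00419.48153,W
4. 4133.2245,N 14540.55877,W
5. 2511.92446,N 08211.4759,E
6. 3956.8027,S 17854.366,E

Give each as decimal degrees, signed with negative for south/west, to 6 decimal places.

1. -4.941312, 63.772050
2. 67.009270, 155.632479
3. 78.144882, -4.324692
4. 41.553742, -145.675980
5. 25.198741, 82.191265
6. -39.946712, 178.906100

Point 1:
  Latitude: split at 2 digits → 04° and 56.4787′; 4 + 56.4787/60 = 4.9413117
  S → negative
  λ: degrees = first 3 digits = 63, minutes = 46.323; 63 + 46.323/60 = 63.7720500
  E → positive
Point 2:
  Latitude: split at 2 digits → 67° and 0.5562′; 67 + 0.5562/60 = 67.0092700
  N → positive
  Lon: split at 3 digits → 155° and 37.94872′; 155 + 37.94872/60 = 155.6324787
  E → positive
Point 3:
  Lat: degrees = first 2 digits = 78, minutes = 8.6929; 78 + 8.6929/60 = 78.1448817
  N ⇒ keep positive
  Lon: degrees = first 3 digits = 4, minutes = 19.48153; 4 + 19.48153/60 = 4.3246922
  W → negative
Point 4:
  φ: degrees = first 2 digits = 41, minutes = 33.2245; 41 + 33.2245/60 = 41.5537417
  N → positive
  Lon: degrees = first 3 digits = 145, minutes = 40.55877; 145 + 40.55877/60 = 145.6759795
  W → negative
Point 5:
  φ: split at 2 digits → 25° and 11.92446′; 25 + 11.92446/60 = 25.1987410
  N ⇒ keep positive
  Lon: degrees = first 3 digits = 82, minutes = 11.4759; 82 + 11.4759/60 = 82.1912650
  E → positive
Point 6:
  φ: split at 2 digits → 39° and 56.8027′; 39 + 56.8027/60 = 39.9467117
  hemisphere S, so the sign is −
  Lon: degrees = first 3 digits = 178, minutes = 54.366; 178 + 54.366/60 = 178.9061000
  E → positive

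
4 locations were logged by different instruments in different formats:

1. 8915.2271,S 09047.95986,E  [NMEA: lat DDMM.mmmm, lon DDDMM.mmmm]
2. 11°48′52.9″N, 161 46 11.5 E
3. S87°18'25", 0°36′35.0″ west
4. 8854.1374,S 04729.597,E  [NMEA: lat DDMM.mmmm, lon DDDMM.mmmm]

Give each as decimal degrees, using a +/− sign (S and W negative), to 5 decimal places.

1. -89.25379, 90.79933
2. 11.81469, 161.76986
3. -87.30694, -0.60972
4. -88.90229, 47.49328

Point 1:
  Latitude: split at 2 digits → 89° and 15.2271′; 89 + 15.2271/60 = 89.253785
  S ⇒ negate
  Lon: degrees = first 3 digits = 90, minutes = 47.95986; 90 + 47.95986/60 = 90.799331
  E ⇒ keep positive
Point 2:
  Latitude: 11° + 48/60 + 52.9/3600 = 11 + 0.800000 + 0.014694 = 11.814694
  N ⇒ keep positive
  Lon: 161° + 46/60 + 11.5/3600 = 161 + 0.766667 + 0.003194 = 161.769861
  E ⇒ keep positive
Point 3:
  Latitude: 18′ + 25″ = 18.41667′; 87 + 18.41667/60 = 87.306944
  S ⇒ negate
  λ: 0° + 36/60 + 35/3600 = 0 + 0.600000 + 0.009722 = 0.609722
  W ⇒ negate
Point 4:
  Latitude: degrees = first 2 digits = 88, minutes = 54.1374; 88 + 54.1374/60 = 88.902290
  S ⇒ negate
  Lon: degrees = first 3 digits = 47, minutes = 29.597; 47 + 29.597/60 = 47.493283
  E ⇒ keep positive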